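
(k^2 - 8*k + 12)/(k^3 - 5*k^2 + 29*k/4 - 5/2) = 4*(k - 6)/(4*k^2 - 12*k + 5)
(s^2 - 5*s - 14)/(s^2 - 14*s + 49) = (s + 2)/(s - 7)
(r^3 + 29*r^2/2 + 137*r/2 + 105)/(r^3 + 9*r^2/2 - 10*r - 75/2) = (2*r^2 + 19*r + 42)/(2*r^2 - r - 15)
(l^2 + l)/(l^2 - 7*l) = (l + 1)/(l - 7)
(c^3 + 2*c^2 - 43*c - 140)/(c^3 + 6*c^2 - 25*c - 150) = (c^2 - 3*c - 28)/(c^2 + c - 30)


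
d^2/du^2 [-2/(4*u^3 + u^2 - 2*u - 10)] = 4*((12*u + 1)*(4*u^3 + u^2 - 2*u - 10) - 4*(6*u^2 + u - 1)^2)/(4*u^3 + u^2 - 2*u - 10)^3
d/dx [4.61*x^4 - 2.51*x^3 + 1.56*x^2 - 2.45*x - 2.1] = 18.44*x^3 - 7.53*x^2 + 3.12*x - 2.45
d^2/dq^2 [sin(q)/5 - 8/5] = -sin(q)/5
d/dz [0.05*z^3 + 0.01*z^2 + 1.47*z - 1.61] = 0.15*z^2 + 0.02*z + 1.47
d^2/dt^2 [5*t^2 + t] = 10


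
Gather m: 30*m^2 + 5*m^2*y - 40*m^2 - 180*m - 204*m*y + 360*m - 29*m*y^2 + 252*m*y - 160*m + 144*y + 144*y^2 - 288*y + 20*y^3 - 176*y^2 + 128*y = m^2*(5*y - 10) + m*(-29*y^2 + 48*y + 20) + 20*y^3 - 32*y^2 - 16*y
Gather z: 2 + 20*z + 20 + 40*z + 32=60*z + 54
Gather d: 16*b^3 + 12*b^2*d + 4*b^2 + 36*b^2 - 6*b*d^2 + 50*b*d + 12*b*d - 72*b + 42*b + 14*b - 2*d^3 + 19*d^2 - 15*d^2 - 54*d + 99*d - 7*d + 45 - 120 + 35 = 16*b^3 + 40*b^2 - 16*b - 2*d^3 + d^2*(4 - 6*b) + d*(12*b^2 + 62*b + 38) - 40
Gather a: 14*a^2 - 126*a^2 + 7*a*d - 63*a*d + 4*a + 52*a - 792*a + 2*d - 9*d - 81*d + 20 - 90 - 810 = -112*a^2 + a*(-56*d - 736) - 88*d - 880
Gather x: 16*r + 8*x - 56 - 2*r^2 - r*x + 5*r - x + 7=-2*r^2 + 21*r + x*(7 - r) - 49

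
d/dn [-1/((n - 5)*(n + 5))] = 2*n/((n - 5)^2*(n + 5)^2)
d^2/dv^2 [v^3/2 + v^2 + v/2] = 3*v + 2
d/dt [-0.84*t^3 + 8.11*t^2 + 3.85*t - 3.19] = -2.52*t^2 + 16.22*t + 3.85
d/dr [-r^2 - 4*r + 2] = -2*r - 4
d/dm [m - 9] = 1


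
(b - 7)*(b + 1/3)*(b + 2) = b^3 - 14*b^2/3 - 47*b/3 - 14/3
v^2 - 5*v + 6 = (v - 3)*(v - 2)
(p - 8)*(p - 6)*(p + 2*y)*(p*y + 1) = p^4*y + 2*p^3*y^2 - 14*p^3*y + p^3 - 28*p^2*y^2 + 50*p^2*y - 14*p^2 + 96*p*y^2 - 28*p*y + 48*p + 96*y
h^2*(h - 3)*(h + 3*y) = h^4 + 3*h^3*y - 3*h^3 - 9*h^2*y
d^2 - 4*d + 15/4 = (d - 5/2)*(d - 3/2)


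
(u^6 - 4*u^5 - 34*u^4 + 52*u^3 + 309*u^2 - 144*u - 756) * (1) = u^6 - 4*u^5 - 34*u^4 + 52*u^3 + 309*u^2 - 144*u - 756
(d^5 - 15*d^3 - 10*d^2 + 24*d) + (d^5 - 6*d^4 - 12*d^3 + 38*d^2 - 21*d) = 2*d^5 - 6*d^4 - 27*d^3 + 28*d^2 + 3*d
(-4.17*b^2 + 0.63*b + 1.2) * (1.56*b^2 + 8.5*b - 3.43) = -6.5052*b^4 - 34.4622*b^3 + 21.5301*b^2 + 8.0391*b - 4.116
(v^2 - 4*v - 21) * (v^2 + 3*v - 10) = v^4 - v^3 - 43*v^2 - 23*v + 210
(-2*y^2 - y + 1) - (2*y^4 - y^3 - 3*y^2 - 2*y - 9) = -2*y^4 + y^3 + y^2 + y + 10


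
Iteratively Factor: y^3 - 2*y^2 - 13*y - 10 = (y + 1)*(y^2 - 3*y - 10) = (y + 1)*(y + 2)*(y - 5)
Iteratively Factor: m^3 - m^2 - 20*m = (m + 4)*(m^2 - 5*m) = m*(m + 4)*(m - 5)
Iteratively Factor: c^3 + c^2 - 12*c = (c)*(c^2 + c - 12) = c*(c + 4)*(c - 3)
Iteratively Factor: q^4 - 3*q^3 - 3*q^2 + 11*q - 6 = (q - 1)*(q^3 - 2*q^2 - 5*q + 6) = (q - 3)*(q - 1)*(q^2 + q - 2) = (q - 3)*(q - 1)*(q + 2)*(q - 1)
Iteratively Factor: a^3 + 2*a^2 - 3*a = (a + 3)*(a^2 - a) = (a - 1)*(a + 3)*(a)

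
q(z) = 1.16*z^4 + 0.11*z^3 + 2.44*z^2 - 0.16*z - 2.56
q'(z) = 4.64*z^3 + 0.33*z^2 + 4.88*z - 0.16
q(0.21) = -2.48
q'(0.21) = 0.92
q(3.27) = 159.49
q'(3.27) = 181.57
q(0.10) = -2.55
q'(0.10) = 0.34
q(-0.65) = -1.25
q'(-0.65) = -4.47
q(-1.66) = 12.73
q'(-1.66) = -28.58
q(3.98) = 333.45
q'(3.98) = 317.02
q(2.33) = 45.89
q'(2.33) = 71.69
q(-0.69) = -1.06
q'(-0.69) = -4.89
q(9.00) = 7884.59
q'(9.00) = 3453.05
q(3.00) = 115.85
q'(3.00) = 142.73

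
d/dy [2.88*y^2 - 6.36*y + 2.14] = 5.76*y - 6.36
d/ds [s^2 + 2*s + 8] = 2*s + 2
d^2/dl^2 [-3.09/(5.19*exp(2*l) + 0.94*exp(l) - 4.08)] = (-3.09*(10.38*exp(l) + 0.94)*(20.76*exp(l) + 1.88)*exp(l) + (64.1484*exp(l) + 2.9046)*(5.19*exp(2*l) + 0.94*exp(l) - 4.08))*exp(l)/(5.19*exp(2*l) + 0.94*exp(l) - 4.08)^3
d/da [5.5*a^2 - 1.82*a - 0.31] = 11.0*a - 1.82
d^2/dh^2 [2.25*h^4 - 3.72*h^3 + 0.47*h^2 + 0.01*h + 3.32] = 27.0*h^2 - 22.32*h + 0.94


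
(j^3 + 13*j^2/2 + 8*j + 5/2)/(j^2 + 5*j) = j + 3/2 + 1/(2*j)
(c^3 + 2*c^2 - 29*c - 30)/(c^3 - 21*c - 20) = (c + 6)/(c + 4)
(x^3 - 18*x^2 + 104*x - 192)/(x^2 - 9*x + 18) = (x^2 - 12*x + 32)/(x - 3)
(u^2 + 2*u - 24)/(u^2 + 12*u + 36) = (u - 4)/(u + 6)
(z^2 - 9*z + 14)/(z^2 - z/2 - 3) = 2*(z - 7)/(2*z + 3)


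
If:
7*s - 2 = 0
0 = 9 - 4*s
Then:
No Solution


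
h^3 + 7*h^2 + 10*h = h*(h + 2)*(h + 5)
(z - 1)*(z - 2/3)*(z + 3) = z^3 + 4*z^2/3 - 13*z/3 + 2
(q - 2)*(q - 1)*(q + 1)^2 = q^4 - q^3 - 3*q^2 + q + 2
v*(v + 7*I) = v^2 + 7*I*v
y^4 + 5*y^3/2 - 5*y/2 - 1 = (y - 1)*(y + 1/2)*(y + 1)*(y + 2)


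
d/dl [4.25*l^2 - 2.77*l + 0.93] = 8.5*l - 2.77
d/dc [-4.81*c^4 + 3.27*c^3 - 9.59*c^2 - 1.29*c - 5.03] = -19.24*c^3 + 9.81*c^2 - 19.18*c - 1.29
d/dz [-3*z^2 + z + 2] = 1 - 6*z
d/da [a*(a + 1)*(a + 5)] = 3*a^2 + 12*a + 5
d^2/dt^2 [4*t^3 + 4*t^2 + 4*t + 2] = 24*t + 8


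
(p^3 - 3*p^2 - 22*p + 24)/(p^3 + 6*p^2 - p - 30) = (p^3 - 3*p^2 - 22*p + 24)/(p^3 + 6*p^2 - p - 30)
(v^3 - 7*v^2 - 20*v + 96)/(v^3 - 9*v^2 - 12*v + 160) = (v - 3)/(v - 5)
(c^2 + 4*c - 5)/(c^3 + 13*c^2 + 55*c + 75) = (c - 1)/(c^2 + 8*c + 15)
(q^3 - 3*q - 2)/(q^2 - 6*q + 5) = (q^3 - 3*q - 2)/(q^2 - 6*q + 5)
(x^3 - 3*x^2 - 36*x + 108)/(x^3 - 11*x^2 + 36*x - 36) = (x + 6)/(x - 2)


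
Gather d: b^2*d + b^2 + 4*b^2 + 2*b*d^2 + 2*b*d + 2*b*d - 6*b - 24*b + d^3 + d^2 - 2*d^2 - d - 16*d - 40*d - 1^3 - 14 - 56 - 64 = 5*b^2 - 30*b + d^3 + d^2*(2*b - 1) + d*(b^2 + 4*b - 57) - 135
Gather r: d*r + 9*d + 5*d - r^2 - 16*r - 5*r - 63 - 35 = 14*d - r^2 + r*(d - 21) - 98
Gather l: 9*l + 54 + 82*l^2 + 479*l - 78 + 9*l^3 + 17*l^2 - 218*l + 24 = 9*l^3 + 99*l^2 + 270*l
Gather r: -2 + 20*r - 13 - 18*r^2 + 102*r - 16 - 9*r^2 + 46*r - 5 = -27*r^2 + 168*r - 36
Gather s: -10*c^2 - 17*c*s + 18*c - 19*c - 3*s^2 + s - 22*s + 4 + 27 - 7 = -10*c^2 - c - 3*s^2 + s*(-17*c - 21) + 24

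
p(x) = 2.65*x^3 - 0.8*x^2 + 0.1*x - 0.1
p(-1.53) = -11.62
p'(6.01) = 277.64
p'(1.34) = 12.23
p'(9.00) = 629.65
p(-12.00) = -4695.70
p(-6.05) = -616.82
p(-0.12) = -0.13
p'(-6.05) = 300.77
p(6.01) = 546.87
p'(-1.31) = 15.84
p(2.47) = 35.20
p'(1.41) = 13.65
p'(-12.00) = 1164.10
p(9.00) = 1867.85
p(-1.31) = -7.56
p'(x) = 7.95*x^2 - 1.6*x + 0.1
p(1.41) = 5.88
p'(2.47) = 44.65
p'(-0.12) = 0.41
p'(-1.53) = 21.16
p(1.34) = 4.97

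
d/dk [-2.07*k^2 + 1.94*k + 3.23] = 1.94 - 4.14*k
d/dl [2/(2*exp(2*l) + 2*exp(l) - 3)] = (-8*exp(l) - 4)*exp(l)/(2*exp(2*l) + 2*exp(l) - 3)^2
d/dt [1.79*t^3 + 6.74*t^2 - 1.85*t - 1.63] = 5.37*t^2 + 13.48*t - 1.85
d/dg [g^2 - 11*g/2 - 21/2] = 2*g - 11/2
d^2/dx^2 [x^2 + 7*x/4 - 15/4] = 2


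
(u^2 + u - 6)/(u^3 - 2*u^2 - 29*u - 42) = (u - 2)/(u^2 - 5*u - 14)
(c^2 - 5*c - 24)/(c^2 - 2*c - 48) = (c + 3)/(c + 6)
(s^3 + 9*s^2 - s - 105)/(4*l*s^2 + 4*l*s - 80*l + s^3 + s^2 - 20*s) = (s^2 + 4*s - 21)/(4*l*s - 16*l + s^2 - 4*s)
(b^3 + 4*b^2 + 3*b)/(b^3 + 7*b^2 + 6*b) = (b + 3)/(b + 6)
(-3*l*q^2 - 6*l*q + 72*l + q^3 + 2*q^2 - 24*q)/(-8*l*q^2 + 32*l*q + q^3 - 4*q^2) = (-3*l*q - 18*l + q^2 + 6*q)/(q*(-8*l + q))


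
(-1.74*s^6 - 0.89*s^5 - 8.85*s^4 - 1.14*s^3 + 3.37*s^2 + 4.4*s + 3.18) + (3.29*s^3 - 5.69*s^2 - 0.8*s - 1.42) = -1.74*s^6 - 0.89*s^5 - 8.85*s^4 + 2.15*s^3 - 2.32*s^2 + 3.6*s + 1.76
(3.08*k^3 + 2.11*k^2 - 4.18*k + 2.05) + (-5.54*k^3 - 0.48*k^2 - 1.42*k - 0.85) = -2.46*k^3 + 1.63*k^2 - 5.6*k + 1.2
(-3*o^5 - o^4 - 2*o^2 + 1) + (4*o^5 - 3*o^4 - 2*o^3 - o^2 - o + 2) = o^5 - 4*o^4 - 2*o^3 - 3*o^2 - o + 3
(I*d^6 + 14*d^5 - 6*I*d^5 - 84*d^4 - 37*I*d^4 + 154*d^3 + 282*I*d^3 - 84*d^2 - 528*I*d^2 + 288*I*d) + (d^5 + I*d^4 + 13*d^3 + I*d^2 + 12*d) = I*d^6 + 15*d^5 - 6*I*d^5 - 84*d^4 - 36*I*d^4 + 167*d^3 + 282*I*d^3 - 84*d^2 - 527*I*d^2 + 12*d + 288*I*d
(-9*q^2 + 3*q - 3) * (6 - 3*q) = 27*q^3 - 63*q^2 + 27*q - 18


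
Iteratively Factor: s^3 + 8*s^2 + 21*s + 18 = (s + 3)*(s^2 + 5*s + 6) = (s + 2)*(s + 3)*(s + 3)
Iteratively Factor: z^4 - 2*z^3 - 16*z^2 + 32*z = (z)*(z^3 - 2*z^2 - 16*z + 32) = z*(z + 4)*(z^2 - 6*z + 8) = z*(z - 4)*(z + 4)*(z - 2)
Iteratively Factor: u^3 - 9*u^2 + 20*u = (u - 4)*(u^2 - 5*u) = u*(u - 4)*(u - 5)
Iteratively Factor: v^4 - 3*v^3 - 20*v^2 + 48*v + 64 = (v - 4)*(v^3 + v^2 - 16*v - 16) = (v - 4)*(v + 1)*(v^2 - 16) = (v - 4)*(v + 1)*(v + 4)*(v - 4)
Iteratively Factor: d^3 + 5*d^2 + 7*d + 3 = (d + 3)*(d^2 + 2*d + 1) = (d + 1)*(d + 3)*(d + 1)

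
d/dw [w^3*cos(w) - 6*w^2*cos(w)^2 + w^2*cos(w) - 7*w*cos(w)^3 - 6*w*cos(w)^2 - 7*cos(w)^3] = -w^3*sin(w) - w^2*sin(w) + 6*w^2*sin(2*w) + 3*w^2*cos(w) + 21*w*sin(w)*cos(w)^2 + 6*w*sin(2*w) - 12*w*cos(w)^2 + 2*w*cos(w) + 21*sin(w)*cos(w)^2 - 7*cos(w)^3 - 6*cos(w)^2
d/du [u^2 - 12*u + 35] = 2*u - 12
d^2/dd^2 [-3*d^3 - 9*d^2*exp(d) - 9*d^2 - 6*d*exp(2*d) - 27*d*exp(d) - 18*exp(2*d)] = -9*d^2*exp(d) - 24*d*exp(2*d) - 63*d*exp(d) - 18*d - 96*exp(2*d) - 72*exp(d) - 18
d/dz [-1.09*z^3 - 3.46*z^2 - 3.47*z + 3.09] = -3.27*z^2 - 6.92*z - 3.47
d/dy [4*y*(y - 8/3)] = 8*y - 32/3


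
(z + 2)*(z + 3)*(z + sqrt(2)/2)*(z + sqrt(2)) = z^4 + 3*sqrt(2)*z^3/2 + 5*z^3 + 7*z^2 + 15*sqrt(2)*z^2/2 + 5*z + 9*sqrt(2)*z + 6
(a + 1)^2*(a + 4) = a^3 + 6*a^2 + 9*a + 4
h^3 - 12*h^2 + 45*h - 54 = (h - 6)*(h - 3)^2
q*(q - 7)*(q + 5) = q^3 - 2*q^2 - 35*q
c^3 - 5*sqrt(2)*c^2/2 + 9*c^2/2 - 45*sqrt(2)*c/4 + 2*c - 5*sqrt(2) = (c + 1/2)*(c + 4)*(c - 5*sqrt(2)/2)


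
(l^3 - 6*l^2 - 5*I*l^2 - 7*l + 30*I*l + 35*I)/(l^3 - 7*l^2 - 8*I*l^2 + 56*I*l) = (l^2 + l*(1 - 5*I) - 5*I)/(l*(l - 8*I))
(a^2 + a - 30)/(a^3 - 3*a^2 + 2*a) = (a^2 + a - 30)/(a*(a^2 - 3*a + 2))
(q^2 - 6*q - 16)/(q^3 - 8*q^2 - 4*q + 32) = 1/(q - 2)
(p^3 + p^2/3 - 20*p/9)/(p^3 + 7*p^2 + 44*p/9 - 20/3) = p*(3*p - 4)/(3*p^2 + 16*p - 12)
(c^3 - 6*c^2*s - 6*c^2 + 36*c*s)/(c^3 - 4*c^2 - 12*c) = (c - 6*s)/(c + 2)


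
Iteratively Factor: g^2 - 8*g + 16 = (g - 4)*(g - 4)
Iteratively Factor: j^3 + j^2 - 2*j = (j - 1)*(j^2 + 2*j) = j*(j - 1)*(j + 2)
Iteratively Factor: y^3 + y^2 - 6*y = (y - 2)*(y^2 + 3*y) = y*(y - 2)*(y + 3)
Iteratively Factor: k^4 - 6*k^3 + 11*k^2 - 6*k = (k - 1)*(k^3 - 5*k^2 + 6*k) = (k - 2)*(k - 1)*(k^2 - 3*k) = k*(k - 2)*(k - 1)*(k - 3)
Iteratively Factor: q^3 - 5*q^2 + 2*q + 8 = (q - 4)*(q^2 - q - 2) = (q - 4)*(q - 2)*(q + 1)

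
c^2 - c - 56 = (c - 8)*(c + 7)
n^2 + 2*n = n*(n + 2)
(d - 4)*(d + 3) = d^2 - d - 12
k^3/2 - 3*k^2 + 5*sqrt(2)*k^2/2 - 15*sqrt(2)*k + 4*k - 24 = (k/2 + sqrt(2)/2)*(k - 6)*(k + 4*sqrt(2))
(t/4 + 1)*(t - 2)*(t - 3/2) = t^3/4 + t^2/8 - 11*t/4 + 3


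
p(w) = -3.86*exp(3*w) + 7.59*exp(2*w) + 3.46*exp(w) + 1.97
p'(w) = -11.58*exp(3*w) + 15.18*exp(2*w) + 3.46*exp(w)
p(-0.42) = 6.43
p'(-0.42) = 5.54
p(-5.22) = 1.99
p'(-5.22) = 0.02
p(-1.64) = 2.90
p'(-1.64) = 1.16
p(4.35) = -1749440.00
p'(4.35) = -5294424.16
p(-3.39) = 2.10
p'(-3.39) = 0.13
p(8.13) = -150930865133.40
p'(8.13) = -452880091098.54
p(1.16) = -35.05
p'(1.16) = -210.38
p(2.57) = -7266.98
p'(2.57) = -23193.01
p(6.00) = -252210774.17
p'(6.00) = -757870429.01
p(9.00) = -2053207821518.55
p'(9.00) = -6160121879800.65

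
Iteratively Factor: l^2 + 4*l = (l + 4)*(l)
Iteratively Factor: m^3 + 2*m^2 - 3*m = (m + 3)*(m^2 - m) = (m - 1)*(m + 3)*(m)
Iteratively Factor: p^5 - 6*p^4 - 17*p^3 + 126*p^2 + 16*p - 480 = (p - 4)*(p^4 - 2*p^3 - 25*p^2 + 26*p + 120) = (p - 4)*(p - 3)*(p^3 + p^2 - 22*p - 40) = (p - 4)*(p - 3)*(p + 2)*(p^2 - p - 20) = (p - 5)*(p - 4)*(p - 3)*(p + 2)*(p + 4)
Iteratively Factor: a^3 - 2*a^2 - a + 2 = (a - 1)*(a^2 - a - 2) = (a - 1)*(a + 1)*(a - 2)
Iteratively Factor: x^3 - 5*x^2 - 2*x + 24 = (x - 3)*(x^2 - 2*x - 8) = (x - 4)*(x - 3)*(x + 2)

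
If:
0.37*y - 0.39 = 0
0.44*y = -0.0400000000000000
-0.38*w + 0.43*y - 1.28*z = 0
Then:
No Solution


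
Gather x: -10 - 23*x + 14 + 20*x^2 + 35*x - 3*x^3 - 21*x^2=-3*x^3 - x^2 + 12*x + 4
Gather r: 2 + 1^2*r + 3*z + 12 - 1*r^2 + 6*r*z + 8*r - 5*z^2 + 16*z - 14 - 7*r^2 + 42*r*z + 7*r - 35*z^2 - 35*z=-8*r^2 + r*(48*z + 16) - 40*z^2 - 16*z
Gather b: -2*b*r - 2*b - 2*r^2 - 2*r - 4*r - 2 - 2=b*(-2*r - 2) - 2*r^2 - 6*r - 4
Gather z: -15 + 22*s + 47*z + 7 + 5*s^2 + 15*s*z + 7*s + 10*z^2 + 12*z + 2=5*s^2 + 29*s + 10*z^2 + z*(15*s + 59) - 6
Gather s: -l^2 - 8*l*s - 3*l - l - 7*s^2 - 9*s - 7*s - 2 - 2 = -l^2 - 4*l - 7*s^2 + s*(-8*l - 16) - 4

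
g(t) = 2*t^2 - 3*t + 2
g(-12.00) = 326.00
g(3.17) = 12.59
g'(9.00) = 33.00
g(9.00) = 137.00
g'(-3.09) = -15.36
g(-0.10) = 2.32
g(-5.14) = 70.26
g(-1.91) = 15.03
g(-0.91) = 6.39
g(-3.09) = 30.37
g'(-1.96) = -10.84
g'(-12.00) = -51.00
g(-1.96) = 15.56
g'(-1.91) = -10.64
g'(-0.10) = -3.40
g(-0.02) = 2.06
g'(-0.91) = -6.64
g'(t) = 4*t - 3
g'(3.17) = 9.68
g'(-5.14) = -23.56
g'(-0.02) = -3.08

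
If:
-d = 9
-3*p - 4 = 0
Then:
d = -9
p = -4/3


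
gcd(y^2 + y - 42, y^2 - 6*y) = y - 6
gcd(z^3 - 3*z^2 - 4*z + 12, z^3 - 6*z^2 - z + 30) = z^2 - z - 6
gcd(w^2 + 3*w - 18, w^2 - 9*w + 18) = w - 3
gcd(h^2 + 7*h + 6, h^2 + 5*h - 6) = h + 6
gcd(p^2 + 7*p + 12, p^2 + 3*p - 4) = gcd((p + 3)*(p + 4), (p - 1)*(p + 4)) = p + 4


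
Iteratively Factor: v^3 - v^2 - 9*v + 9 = (v - 3)*(v^2 + 2*v - 3) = (v - 3)*(v + 3)*(v - 1)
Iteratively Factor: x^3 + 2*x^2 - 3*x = (x + 3)*(x^2 - x) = (x - 1)*(x + 3)*(x)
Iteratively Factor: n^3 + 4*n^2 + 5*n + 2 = (n + 1)*(n^2 + 3*n + 2) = (n + 1)^2*(n + 2)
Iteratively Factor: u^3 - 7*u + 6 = (u + 3)*(u^2 - 3*u + 2) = (u - 1)*(u + 3)*(u - 2)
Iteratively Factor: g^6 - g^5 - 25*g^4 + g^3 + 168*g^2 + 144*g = (g)*(g^5 - g^4 - 25*g^3 + g^2 + 168*g + 144) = g*(g - 4)*(g^4 + 3*g^3 - 13*g^2 - 51*g - 36) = g*(g - 4)^2*(g^3 + 7*g^2 + 15*g + 9) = g*(g - 4)^2*(g + 1)*(g^2 + 6*g + 9) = g*(g - 4)^2*(g + 1)*(g + 3)*(g + 3)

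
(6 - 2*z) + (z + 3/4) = 27/4 - z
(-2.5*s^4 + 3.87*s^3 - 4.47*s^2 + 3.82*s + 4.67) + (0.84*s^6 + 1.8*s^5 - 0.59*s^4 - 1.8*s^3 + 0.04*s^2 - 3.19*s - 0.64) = 0.84*s^6 + 1.8*s^5 - 3.09*s^4 + 2.07*s^3 - 4.43*s^2 + 0.63*s + 4.03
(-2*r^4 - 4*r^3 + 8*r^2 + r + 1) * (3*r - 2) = -6*r^5 - 8*r^4 + 32*r^3 - 13*r^2 + r - 2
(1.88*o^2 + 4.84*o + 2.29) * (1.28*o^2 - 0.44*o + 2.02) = 2.4064*o^4 + 5.368*o^3 + 4.5992*o^2 + 8.7692*o + 4.6258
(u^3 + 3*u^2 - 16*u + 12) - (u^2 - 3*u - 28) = u^3 + 2*u^2 - 13*u + 40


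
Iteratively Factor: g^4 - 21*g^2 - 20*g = (g + 4)*(g^3 - 4*g^2 - 5*g) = g*(g + 4)*(g^2 - 4*g - 5) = g*(g - 5)*(g + 4)*(g + 1)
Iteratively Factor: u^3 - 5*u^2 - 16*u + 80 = (u + 4)*(u^2 - 9*u + 20) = (u - 4)*(u + 4)*(u - 5)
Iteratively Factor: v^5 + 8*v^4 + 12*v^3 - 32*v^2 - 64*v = (v + 2)*(v^4 + 6*v^3 - 32*v) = (v - 2)*(v + 2)*(v^3 + 8*v^2 + 16*v) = (v - 2)*(v + 2)*(v + 4)*(v^2 + 4*v) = (v - 2)*(v + 2)*(v + 4)^2*(v)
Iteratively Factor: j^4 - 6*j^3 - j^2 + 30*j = (j)*(j^3 - 6*j^2 - j + 30) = j*(j + 2)*(j^2 - 8*j + 15) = j*(j - 3)*(j + 2)*(j - 5)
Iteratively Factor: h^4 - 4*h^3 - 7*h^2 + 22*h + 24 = (h + 2)*(h^3 - 6*h^2 + 5*h + 12) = (h - 4)*(h + 2)*(h^2 - 2*h - 3) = (h - 4)*(h - 3)*(h + 2)*(h + 1)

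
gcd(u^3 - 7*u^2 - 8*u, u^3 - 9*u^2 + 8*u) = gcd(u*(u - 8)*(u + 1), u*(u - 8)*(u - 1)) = u^2 - 8*u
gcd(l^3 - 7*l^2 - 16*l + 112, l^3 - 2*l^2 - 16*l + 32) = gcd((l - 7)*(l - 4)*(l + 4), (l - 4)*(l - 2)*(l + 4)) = l^2 - 16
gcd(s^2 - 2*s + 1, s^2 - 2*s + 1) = s^2 - 2*s + 1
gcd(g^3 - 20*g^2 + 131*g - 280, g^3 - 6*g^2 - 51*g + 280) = g^2 - 13*g + 40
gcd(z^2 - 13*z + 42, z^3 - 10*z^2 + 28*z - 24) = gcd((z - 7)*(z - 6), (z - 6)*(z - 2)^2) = z - 6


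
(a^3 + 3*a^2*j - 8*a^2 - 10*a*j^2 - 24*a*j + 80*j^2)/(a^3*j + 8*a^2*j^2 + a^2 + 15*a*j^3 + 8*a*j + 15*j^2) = (a^2 - 2*a*j - 8*a + 16*j)/(a^2*j + 3*a*j^2 + a + 3*j)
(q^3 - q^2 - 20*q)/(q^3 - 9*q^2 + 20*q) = (q + 4)/(q - 4)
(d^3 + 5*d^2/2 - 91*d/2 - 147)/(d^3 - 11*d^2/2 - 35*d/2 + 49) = (d + 6)/(d - 2)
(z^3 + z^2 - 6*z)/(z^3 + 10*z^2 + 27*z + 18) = z*(z - 2)/(z^2 + 7*z + 6)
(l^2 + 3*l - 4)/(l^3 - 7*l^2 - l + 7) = (l + 4)/(l^2 - 6*l - 7)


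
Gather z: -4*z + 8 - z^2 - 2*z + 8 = -z^2 - 6*z + 16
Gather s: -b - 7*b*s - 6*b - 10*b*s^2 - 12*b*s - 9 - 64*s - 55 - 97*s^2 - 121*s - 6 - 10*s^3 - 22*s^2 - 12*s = -7*b - 10*s^3 + s^2*(-10*b - 119) + s*(-19*b - 197) - 70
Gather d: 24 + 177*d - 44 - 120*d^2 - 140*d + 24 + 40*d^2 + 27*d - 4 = -80*d^2 + 64*d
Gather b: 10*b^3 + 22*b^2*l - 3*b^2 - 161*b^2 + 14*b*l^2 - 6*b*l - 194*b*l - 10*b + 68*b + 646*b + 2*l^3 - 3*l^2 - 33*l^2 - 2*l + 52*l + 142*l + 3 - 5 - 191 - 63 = 10*b^3 + b^2*(22*l - 164) + b*(14*l^2 - 200*l + 704) + 2*l^3 - 36*l^2 + 192*l - 256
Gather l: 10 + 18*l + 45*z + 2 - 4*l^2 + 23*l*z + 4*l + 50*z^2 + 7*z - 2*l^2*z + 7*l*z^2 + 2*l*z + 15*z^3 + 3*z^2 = l^2*(-2*z - 4) + l*(7*z^2 + 25*z + 22) + 15*z^3 + 53*z^2 + 52*z + 12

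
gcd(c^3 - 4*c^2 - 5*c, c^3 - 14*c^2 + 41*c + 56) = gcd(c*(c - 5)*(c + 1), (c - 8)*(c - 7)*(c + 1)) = c + 1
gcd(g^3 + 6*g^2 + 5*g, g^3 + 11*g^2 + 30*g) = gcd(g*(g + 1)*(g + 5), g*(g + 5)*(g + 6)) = g^2 + 5*g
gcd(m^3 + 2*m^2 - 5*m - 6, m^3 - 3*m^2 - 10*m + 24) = m^2 + m - 6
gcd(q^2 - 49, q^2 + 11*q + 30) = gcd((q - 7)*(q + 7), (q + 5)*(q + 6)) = 1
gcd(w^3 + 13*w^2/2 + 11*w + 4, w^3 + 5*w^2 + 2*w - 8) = w^2 + 6*w + 8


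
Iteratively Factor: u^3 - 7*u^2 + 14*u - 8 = (u - 2)*(u^2 - 5*u + 4) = (u - 4)*(u - 2)*(u - 1)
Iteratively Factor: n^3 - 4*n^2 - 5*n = (n - 5)*(n^2 + n) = (n - 5)*(n + 1)*(n)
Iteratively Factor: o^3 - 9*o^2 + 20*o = (o)*(o^2 - 9*o + 20) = o*(o - 4)*(o - 5)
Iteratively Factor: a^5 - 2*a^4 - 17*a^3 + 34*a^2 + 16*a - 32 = (a + 4)*(a^4 - 6*a^3 + 7*a^2 + 6*a - 8) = (a + 1)*(a + 4)*(a^3 - 7*a^2 + 14*a - 8) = (a - 2)*(a + 1)*(a + 4)*(a^2 - 5*a + 4) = (a - 2)*(a - 1)*(a + 1)*(a + 4)*(a - 4)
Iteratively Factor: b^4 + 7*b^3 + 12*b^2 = (b + 4)*(b^3 + 3*b^2) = b*(b + 4)*(b^2 + 3*b) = b*(b + 3)*(b + 4)*(b)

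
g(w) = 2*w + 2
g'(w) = 2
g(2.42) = 6.84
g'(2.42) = 2.00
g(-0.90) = 0.20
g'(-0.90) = 2.00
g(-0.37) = 1.26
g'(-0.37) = 2.00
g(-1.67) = -1.34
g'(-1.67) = 2.00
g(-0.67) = 0.66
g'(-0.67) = 2.00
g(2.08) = 6.16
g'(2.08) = 2.00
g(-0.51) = 0.98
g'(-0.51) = 2.00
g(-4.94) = -7.88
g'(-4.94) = 2.00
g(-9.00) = -16.00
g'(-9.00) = 2.00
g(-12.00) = -22.00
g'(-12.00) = 2.00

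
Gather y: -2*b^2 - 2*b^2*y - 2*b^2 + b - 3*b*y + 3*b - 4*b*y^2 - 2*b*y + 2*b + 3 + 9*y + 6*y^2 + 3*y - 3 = -4*b^2 + 6*b + y^2*(6 - 4*b) + y*(-2*b^2 - 5*b + 12)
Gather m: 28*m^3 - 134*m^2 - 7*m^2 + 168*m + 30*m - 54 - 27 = 28*m^3 - 141*m^2 + 198*m - 81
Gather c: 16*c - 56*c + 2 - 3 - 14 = -40*c - 15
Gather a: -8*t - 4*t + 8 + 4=12 - 12*t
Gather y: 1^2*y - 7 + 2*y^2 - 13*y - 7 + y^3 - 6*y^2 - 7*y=y^3 - 4*y^2 - 19*y - 14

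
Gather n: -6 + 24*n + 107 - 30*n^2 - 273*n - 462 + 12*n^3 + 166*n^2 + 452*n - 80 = 12*n^3 + 136*n^2 + 203*n - 441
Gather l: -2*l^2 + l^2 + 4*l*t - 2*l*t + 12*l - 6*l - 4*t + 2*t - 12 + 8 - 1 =-l^2 + l*(2*t + 6) - 2*t - 5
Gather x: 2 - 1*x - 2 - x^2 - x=-x^2 - 2*x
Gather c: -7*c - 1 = -7*c - 1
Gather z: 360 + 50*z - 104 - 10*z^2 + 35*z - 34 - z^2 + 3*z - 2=-11*z^2 + 88*z + 220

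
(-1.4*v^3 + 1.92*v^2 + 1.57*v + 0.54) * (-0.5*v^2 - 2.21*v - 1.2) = 0.7*v^5 + 2.134*v^4 - 3.3482*v^3 - 6.0437*v^2 - 3.0774*v - 0.648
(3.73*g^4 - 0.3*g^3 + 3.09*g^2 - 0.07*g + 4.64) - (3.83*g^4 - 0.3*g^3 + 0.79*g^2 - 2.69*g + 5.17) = -0.1*g^4 + 2.3*g^2 + 2.62*g - 0.53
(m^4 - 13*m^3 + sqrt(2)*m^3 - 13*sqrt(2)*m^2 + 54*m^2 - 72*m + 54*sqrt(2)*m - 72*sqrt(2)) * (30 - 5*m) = -5*m^5 - 5*sqrt(2)*m^4 + 95*m^4 - 660*m^3 + 95*sqrt(2)*m^3 - 660*sqrt(2)*m^2 + 1980*m^2 - 2160*m + 1980*sqrt(2)*m - 2160*sqrt(2)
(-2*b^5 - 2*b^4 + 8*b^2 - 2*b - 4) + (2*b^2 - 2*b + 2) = -2*b^5 - 2*b^4 + 10*b^2 - 4*b - 2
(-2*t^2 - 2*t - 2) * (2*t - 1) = -4*t^3 - 2*t^2 - 2*t + 2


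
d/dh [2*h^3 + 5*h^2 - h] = 6*h^2 + 10*h - 1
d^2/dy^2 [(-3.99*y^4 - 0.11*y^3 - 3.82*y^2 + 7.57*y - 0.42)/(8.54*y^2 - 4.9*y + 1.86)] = (-581.994168*y^6 + 1001.79324*y^5 - 955.071936*y^4 + 1364.531112*y^3 + 20.6524079999995*y^2 - 618.300864*y + 104.729112)/(622.835864*y^6 - 1072.09452*y^5 + 1022.094528*y^4 - 584.65036*y^3 + 222.610752*y^2 - 50.85612*y + 6.434856)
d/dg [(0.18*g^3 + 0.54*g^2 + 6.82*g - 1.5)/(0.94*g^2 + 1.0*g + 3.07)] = (0.1692*g^4 + 0.36*g^3 - 4.213*g^2 + 6.1356*g + 22.4374)/(0.8836*g^4 + 1.88*g^3 + 6.7716*g^2 + 6.14*g + 9.4249)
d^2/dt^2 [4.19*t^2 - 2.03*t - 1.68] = 8.38000000000000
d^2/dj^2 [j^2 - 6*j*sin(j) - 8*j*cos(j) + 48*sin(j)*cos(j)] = 6*j*sin(j) + 8*j*cos(j) + 16*sin(j) - 96*sin(2*j) - 12*cos(j) + 2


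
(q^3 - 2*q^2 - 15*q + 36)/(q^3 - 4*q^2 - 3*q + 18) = (q + 4)/(q + 2)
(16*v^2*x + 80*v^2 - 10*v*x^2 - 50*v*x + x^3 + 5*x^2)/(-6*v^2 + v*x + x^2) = (-8*v*x - 40*v + x^2 + 5*x)/(3*v + x)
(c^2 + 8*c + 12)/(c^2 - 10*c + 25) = (c^2 + 8*c + 12)/(c^2 - 10*c + 25)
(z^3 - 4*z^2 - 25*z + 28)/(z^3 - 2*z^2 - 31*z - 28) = (z - 1)/(z + 1)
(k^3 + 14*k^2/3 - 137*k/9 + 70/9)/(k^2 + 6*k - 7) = (9*k^2 - 21*k + 10)/(9*(k - 1))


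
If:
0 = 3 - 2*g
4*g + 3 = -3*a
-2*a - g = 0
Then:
No Solution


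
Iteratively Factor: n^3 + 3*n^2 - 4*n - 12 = (n + 2)*(n^2 + n - 6) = (n - 2)*(n + 2)*(n + 3)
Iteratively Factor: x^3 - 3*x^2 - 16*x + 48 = (x - 3)*(x^2 - 16) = (x - 3)*(x + 4)*(x - 4)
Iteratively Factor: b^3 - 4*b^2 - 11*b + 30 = (b + 3)*(b^2 - 7*b + 10) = (b - 2)*(b + 3)*(b - 5)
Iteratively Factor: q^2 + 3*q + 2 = (q + 1)*(q + 2)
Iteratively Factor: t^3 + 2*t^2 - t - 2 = (t + 1)*(t^2 + t - 2) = (t - 1)*(t + 1)*(t + 2)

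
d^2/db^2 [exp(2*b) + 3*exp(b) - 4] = (4*exp(b) + 3)*exp(b)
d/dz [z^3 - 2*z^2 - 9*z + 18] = 3*z^2 - 4*z - 9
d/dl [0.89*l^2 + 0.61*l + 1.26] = 1.78*l + 0.61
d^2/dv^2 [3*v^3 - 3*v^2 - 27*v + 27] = 18*v - 6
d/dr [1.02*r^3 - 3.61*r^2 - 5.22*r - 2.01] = 3.06*r^2 - 7.22*r - 5.22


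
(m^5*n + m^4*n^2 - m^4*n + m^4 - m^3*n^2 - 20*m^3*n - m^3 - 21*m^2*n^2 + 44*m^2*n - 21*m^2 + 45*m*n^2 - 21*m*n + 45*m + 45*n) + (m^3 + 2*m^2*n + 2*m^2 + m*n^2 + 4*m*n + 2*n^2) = m^5*n + m^4*n^2 - m^4*n + m^4 - m^3*n^2 - 20*m^3*n - 21*m^2*n^2 + 46*m^2*n - 19*m^2 + 46*m*n^2 - 17*m*n + 45*m + 2*n^2 + 45*n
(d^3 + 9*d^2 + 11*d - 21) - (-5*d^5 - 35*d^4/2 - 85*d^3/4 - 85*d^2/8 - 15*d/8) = 5*d^5 + 35*d^4/2 + 89*d^3/4 + 157*d^2/8 + 103*d/8 - 21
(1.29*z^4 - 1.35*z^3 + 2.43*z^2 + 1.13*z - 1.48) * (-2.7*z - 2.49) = -3.483*z^5 + 0.4329*z^4 - 3.1995*z^3 - 9.1017*z^2 + 1.1823*z + 3.6852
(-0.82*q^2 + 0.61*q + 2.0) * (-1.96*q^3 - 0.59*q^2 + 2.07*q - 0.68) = 1.6072*q^5 - 0.7118*q^4 - 5.9773*q^3 + 0.6403*q^2 + 3.7252*q - 1.36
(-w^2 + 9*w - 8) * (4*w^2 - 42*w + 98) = -4*w^4 + 78*w^3 - 508*w^2 + 1218*w - 784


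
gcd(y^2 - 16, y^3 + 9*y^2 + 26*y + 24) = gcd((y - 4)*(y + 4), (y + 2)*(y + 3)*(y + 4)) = y + 4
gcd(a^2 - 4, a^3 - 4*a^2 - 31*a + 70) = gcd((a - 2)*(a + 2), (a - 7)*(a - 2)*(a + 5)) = a - 2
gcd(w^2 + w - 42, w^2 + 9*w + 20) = 1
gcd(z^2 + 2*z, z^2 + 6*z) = z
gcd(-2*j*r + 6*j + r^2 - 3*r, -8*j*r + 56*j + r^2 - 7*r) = 1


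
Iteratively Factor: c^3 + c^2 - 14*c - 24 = (c + 2)*(c^2 - c - 12) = (c - 4)*(c + 2)*(c + 3)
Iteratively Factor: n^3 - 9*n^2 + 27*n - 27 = (n - 3)*(n^2 - 6*n + 9) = (n - 3)^2*(n - 3)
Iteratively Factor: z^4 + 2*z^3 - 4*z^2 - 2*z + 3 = (z - 1)*(z^3 + 3*z^2 - z - 3) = (z - 1)*(z + 1)*(z^2 + 2*z - 3) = (z - 1)*(z + 1)*(z + 3)*(z - 1)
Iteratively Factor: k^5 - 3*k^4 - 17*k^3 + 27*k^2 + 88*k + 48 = (k + 1)*(k^4 - 4*k^3 - 13*k^2 + 40*k + 48) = (k - 4)*(k + 1)*(k^3 - 13*k - 12) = (k - 4)*(k + 1)*(k + 3)*(k^2 - 3*k - 4) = (k - 4)^2*(k + 1)*(k + 3)*(k + 1)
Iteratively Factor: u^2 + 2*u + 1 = (u + 1)*(u + 1)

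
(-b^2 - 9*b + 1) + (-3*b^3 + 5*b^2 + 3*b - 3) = -3*b^3 + 4*b^2 - 6*b - 2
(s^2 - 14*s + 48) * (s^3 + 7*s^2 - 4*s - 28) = s^5 - 7*s^4 - 54*s^3 + 364*s^2 + 200*s - 1344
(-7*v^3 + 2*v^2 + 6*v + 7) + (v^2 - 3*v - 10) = -7*v^3 + 3*v^2 + 3*v - 3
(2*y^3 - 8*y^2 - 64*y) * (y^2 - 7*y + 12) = 2*y^5 - 22*y^4 + 16*y^3 + 352*y^2 - 768*y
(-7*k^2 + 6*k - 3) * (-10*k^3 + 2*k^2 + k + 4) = 70*k^5 - 74*k^4 + 35*k^3 - 28*k^2 + 21*k - 12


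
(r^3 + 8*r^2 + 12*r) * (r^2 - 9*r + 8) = r^5 - r^4 - 52*r^3 - 44*r^2 + 96*r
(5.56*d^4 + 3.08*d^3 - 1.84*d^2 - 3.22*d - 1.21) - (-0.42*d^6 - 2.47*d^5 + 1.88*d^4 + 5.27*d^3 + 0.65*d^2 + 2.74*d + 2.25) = 0.42*d^6 + 2.47*d^5 + 3.68*d^4 - 2.19*d^3 - 2.49*d^2 - 5.96*d - 3.46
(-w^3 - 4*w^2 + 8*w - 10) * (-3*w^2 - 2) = 3*w^5 + 12*w^4 - 22*w^3 + 38*w^2 - 16*w + 20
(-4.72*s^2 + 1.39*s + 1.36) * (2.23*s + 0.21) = -10.5256*s^3 + 2.1085*s^2 + 3.3247*s + 0.2856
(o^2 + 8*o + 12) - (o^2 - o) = 9*o + 12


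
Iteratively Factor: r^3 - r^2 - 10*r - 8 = (r + 2)*(r^2 - 3*r - 4) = (r + 1)*(r + 2)*(r - 4)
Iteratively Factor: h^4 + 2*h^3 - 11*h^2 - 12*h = (h + 1)*(h^3 + h^2 - 12*h) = (h - 3)*(h + 1)*(h^2 + 4*h) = (h - 3)*(h + 1)*(h + 4)*(h)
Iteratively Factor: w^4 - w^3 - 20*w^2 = (w)*(w^3 - w^2 - 20*w) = w*(w - 5)*(w^2 + 4*w) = w*(w - 5)*(w + 4)*(w)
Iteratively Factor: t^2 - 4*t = (t - 4)*(t)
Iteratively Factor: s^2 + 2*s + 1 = (s + 1)*(s + 1)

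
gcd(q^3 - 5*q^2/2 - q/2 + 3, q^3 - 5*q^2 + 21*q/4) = q - 3/2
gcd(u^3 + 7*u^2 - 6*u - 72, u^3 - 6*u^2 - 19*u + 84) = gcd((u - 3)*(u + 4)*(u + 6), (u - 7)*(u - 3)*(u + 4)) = u^2 + u - 12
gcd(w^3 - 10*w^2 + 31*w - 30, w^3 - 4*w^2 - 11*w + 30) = w^2 - 7*w + 10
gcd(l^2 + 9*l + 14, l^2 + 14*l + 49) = l + 7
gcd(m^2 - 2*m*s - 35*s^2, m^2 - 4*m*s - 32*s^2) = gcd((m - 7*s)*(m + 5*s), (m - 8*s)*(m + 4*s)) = 1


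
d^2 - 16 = (d - 4)*(d + 4)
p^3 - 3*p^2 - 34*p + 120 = (p - 5)*(p - 4)*(p + 6)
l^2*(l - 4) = l^3 - 4*l^2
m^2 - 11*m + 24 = (m - 8)*(m - 3)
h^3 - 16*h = h*(h - 4)*(h + 4)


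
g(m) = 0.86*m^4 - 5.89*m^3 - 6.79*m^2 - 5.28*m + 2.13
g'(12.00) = 3231.60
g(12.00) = 6616.05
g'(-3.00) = -216.45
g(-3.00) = 185.55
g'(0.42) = -13.85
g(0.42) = -1.69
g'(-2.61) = -151.37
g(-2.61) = 114.29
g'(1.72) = -63.41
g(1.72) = -49.48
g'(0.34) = -11.80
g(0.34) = -0.67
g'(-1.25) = -22.63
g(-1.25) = 11.72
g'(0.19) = -8.47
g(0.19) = 0.84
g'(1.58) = -57.28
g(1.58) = -41.04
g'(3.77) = -123.29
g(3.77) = -256.16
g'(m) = 3.44*m^3 - 17.67*m^2 - 13.58*m - 5.28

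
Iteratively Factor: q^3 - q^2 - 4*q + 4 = (q - 2)*(q^2 + q - 2) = (q - 2)*(q + 2)*(q - 1)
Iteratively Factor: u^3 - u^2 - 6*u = (u - 3)*(u^2 + 2*u) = u*(u - 3)*(u + 2)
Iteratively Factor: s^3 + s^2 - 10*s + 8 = (s - 1)*(s^2 + 2*s - 8) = (s - 1)*(s + 4)*(s - 2)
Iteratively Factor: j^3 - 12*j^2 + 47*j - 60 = (j - 3)*(j^2 - 9*j + 20) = (j - 4)*(j - 3)*(j - 5)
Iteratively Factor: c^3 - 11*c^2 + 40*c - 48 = (c - 3)*(c^2 - 8*c + 16) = (c - 4)*(c - 3)*(c - 4)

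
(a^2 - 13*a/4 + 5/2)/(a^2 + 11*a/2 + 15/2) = (4*a^2 - 13*a + 10)/(2*(2*a^2 + 11*a + 15))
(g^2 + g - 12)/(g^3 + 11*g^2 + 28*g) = (g - 3)/(g*(g + 7))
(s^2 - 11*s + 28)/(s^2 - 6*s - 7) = (s - 4)/(s + 1)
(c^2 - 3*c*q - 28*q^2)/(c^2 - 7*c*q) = (c + 4*q)/c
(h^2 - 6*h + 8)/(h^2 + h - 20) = (h - 2)/(h + 5)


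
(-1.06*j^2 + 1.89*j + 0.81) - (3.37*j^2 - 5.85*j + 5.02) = -4.43*j^2 + 7.74*j - 4.21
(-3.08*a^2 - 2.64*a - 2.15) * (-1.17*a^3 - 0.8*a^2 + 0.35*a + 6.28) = 3.6036*a^5 + 5.5528*a^4 + 3.5495*a^3 - 18.5464*a^2 - 17.3317*a - 13.502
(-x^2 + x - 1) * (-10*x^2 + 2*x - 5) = 10*x^4 - 12*x^3 + 17*x^2 - 7*x + 5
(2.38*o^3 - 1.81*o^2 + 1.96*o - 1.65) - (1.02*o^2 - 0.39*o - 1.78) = 2.38*o^3 - 2.83*o^2 + 2.35*o + 0.13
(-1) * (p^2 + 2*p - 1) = -p^2 - 2*p + 1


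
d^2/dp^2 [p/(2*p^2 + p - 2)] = 2*(p*(4*p + 1)^2 - (6*p + 1)*(2*p^2 + p - 2))/(2*p^2 + p - 2)^3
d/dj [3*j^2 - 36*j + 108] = 6*j - 36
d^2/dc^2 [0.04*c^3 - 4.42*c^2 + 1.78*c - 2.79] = 0.24*c - 8.84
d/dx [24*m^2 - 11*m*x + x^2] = -11*m + 2*x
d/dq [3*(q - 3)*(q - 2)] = 6*q - 15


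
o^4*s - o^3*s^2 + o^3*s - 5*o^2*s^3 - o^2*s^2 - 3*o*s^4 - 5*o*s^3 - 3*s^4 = (o - 3*s)*(o + s)^2*(o*s + s)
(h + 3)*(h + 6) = h^2 + 9*h + 18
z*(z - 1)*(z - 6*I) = z^3 - z^2 - 6*I*z^2 + 6*I*z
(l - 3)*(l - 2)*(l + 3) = l^3 - 2*l^2 - 9*l + 18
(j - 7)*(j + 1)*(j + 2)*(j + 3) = j^4 - j^3 - 31*j^2 - 71*j - 42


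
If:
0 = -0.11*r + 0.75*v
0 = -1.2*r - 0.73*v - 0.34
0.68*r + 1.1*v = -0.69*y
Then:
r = -0.26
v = -0.04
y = 0.32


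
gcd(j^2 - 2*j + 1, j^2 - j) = j - 1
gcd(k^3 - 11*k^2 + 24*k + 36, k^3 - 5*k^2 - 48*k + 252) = k^2 - 12*k + 36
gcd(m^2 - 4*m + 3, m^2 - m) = m - 1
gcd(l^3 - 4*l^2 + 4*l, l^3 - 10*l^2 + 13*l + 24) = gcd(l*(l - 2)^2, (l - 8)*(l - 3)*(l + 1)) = 1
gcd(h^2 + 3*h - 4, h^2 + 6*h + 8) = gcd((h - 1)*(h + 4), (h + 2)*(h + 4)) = h + 4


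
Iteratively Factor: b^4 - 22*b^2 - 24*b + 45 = (b + 3)*(b^3 - 3*b^2 - 13*b + 15) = (b - 5)*(b + 3)*(b^2 + 2*b - 3) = (b - 5)*(b + 3)^2*(b - 1)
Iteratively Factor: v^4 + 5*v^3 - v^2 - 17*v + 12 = (v + 4)*(v^3 + v^2 - 5*v + 3) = (v - 1)*(v + 4)*(v^2 + 2*v - 3) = (v - 1)*(v + 3)*(v + 4)*(v - 1)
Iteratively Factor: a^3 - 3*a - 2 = (a - 2)*(a^2 + 2*a + 1) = (a - 2)*(a + 1)*(a + 1)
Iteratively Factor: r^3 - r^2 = (r)*(r^2 - r) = r*(r - 1)*(r)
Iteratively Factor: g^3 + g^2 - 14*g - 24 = (g + 2)*(g^2 - g - 12) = (g - 4)*(g + 2)*(g + 3)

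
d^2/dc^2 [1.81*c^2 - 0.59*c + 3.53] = 3.62000000000000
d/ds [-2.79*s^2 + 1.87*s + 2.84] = 1.87 - 5.58*s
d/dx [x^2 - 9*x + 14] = 2*x - 9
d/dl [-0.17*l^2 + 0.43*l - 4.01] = 0.43 - 0.34*l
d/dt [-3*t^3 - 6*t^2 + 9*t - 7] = -9*t^2 - 12*t + 9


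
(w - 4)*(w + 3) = w^2 - w - 12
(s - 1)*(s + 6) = s^2 + 5*s - 6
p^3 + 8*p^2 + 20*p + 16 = (p + 2)^2*(p + 4)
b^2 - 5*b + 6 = (b - 3)*(b - 2)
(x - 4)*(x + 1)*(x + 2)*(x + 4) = x^4 + 3*x^3 - 14*x^2 - 48*x - 32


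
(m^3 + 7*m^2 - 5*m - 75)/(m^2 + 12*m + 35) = (m^2 + 2*m - 15)/(m + 7)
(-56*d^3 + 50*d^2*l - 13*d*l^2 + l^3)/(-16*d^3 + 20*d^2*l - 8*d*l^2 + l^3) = (7*d - l)/(2*d - l)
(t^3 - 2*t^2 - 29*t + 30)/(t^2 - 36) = (t^2 + 4*t - 5)/(t + 6)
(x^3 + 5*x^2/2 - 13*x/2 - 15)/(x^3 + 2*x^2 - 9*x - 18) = (x - 5/2)/(x - 3)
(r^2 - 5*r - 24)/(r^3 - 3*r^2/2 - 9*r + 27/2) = 2*(r - 8)/(2*r^2 - 9*r + 9)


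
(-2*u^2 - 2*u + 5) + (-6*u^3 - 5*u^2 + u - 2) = -6*u^3 - 7*u^2 - u + 3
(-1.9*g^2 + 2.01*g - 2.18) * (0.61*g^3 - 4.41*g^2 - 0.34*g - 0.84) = -1.159*g^5 + 9.6051*g^4 - 9.5479*g^3 + 10.5264*g^2 - 0.9472*g + 1.8312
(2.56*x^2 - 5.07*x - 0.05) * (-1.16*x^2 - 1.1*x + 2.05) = -2.9696*x^4 + 3.0652*x^3 + 10.883*x^2 - 10.3385*x - 0.1025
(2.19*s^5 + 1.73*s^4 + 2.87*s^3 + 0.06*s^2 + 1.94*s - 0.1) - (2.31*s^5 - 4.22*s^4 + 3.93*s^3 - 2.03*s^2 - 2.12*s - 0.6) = -0.12*s^5 + 5.95*s^4 - 1.06*s^3 + 2.09*s^2 + 4.06*s + 0.5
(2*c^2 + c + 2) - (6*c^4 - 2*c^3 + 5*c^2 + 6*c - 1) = -6*c^4 + 2*c^3 - 3*c^2 - 5*c + 3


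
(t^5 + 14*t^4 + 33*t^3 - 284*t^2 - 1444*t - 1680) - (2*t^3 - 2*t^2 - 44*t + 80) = t^5 + 14*t^4 + 31*t^3 - 282*t^2 - 1400*t - 1760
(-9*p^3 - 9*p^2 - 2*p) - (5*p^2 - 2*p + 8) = -9*p^3 - 14*p^2 - 8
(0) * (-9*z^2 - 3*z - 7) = 0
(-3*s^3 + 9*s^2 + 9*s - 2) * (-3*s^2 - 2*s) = 9*s^5 - 21*s^4 - 45*s^3 - 12*s^2 + 4*s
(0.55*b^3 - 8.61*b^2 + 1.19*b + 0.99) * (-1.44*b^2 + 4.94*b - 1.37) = -0.792*b^5 + 15.1154*b^4 - 45.0005*b^3 + 16.2487*b^2 + 3.2603*b - 1.3563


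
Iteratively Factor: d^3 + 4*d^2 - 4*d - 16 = (d - 2)*(d^2 + 6*d + 8) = (d - 2)*(d + 2)*(d + 4)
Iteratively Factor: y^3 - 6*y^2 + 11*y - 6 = (y - 1)*(y^2 - 5*y + 6) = (y - 2)*(y - 1)*(y - 3)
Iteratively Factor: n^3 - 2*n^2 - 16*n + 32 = (n - 2)*(n^2 - 16) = (n - 4)*(n - 2)*(n + 4)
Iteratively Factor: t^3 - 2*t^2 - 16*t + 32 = (t + 4)*(t^2 - 6*t + 8) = (t - 4)*(t + 4)*(t - 2)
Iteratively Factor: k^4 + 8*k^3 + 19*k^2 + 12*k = (k + 4)*(k^3 + 4*k^2 + 3*k) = (k + 3)*(k + 4)*(k^2 + k) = k*(k + 3)*(k + 4)*(k + 1)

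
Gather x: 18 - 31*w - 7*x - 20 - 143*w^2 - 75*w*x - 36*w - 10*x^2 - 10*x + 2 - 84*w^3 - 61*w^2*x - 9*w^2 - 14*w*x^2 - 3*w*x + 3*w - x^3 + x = -84*w^3 - 152*w^2 - 64*w - x^3 + x^2*(-14*w - 10) + x*(-61*w^2 - 78*w - 16)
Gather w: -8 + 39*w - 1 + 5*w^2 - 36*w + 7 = 5*w^2 + 3*w - 2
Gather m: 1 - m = 1 - m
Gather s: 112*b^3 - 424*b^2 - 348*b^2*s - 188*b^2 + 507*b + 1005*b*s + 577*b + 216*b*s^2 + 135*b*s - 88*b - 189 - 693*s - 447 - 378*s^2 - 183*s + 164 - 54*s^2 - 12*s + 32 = 112*b^3 - 612*b^2 + 996*b + s^2*(216*b - 432) + s*(-348*b^2 + 1140*b - 888) - 440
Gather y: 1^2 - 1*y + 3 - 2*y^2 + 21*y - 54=-2*y^2 + 20*y - 50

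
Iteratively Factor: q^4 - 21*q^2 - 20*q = (q - 5)*(q^3 + 5*q^2 + 4*q) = (q - 5)*(q + 4)*(q^2 + q) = (q - 5)*(q + 1)*(q + 4)*(q)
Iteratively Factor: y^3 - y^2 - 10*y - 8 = (y + 1)*(y^2 - 2*y - 8) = (y - 4)*(y + 1)*(y + 2)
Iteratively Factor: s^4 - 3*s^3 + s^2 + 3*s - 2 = (s - 2)*(s^3 - s^2 - s + 1) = (s - 2)*(s - 1)*(s^2 - 1) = (s - 2)*(s - 1)^2*(s + 1)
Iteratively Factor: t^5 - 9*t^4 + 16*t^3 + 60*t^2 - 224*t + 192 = (t + 3)*(t^4 - 12*t^3 + 52*t^2 - 96*t + 64) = (t - 4)*(t + 3)*(t^3 - 8*t^2 + 20*t - 16) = (t - 4)*(t - 2)*(t + 3)*(t^2 - 6*t + 8) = (t - 4)^2*(t - 2)*(t + 3)*(t - 2)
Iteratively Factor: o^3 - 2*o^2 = (o - 2)*(o^2) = o*(o - 2)*(o)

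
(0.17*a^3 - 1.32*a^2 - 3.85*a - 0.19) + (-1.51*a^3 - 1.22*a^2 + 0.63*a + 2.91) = -1.34*a^3 - 2.54*a^2 - 3.22*a + 2.72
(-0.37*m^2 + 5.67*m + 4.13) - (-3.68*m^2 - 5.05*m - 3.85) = 3.31*m^2 + 10.72*m + 7.98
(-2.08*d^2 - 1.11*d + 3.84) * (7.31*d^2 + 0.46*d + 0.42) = -15.2048*d^4 - 9.0709*d^3 + 26.6862*d^2 + 1.3002*d + 1.6128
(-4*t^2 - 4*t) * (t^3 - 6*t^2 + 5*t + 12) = -4*t^5 + 20*t^4 + 4*t^3 - 68*t^2 - 48*t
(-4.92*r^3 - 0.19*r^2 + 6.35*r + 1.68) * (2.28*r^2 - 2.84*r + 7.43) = -11.2176*r^5 + 13.5396*r^4 - 21.538*r^3 - 15.6153*r^2 + 42.4093*r + 12.4824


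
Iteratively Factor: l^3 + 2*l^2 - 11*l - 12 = (l + 1)*(l^2 + l - 12) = (l + 1)*(l + 4)*(l - 3)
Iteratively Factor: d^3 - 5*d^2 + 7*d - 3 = (d - 3)*(d^2 - 2*d + 1) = (d - 3)*(d - 1)*(d - 1)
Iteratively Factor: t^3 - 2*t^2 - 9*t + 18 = (t - 3)*(t^2 + t - 6) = (t - 3)*(t - 2)*(t + 3)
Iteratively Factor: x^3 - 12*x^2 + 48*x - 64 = (x - 4)*(x^2 - 8*x + 16) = (x - 4)^2*(x - 4)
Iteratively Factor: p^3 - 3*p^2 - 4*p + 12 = (p - 2)*(p^2 - p - 6) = (p - 2)*(p + 2)*(p - 3)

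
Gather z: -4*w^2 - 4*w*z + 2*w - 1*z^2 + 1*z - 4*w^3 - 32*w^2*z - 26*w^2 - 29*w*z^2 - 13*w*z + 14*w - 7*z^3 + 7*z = -4*w^3 - 30*w^2 + 16*w - 7*z^3 + z^2*(-29*w - 1) + z*(-32*w^2 - 17*w + 8)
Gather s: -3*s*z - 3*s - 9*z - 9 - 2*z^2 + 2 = s*(-3*z - 3) - 2*z^2 - 9*z - 7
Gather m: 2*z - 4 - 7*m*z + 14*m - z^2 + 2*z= m*(14 - 7*z) - z^2 + 4*z - 4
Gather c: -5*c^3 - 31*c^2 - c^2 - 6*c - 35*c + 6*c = -5*c^3 - 32*c^2 - 35*c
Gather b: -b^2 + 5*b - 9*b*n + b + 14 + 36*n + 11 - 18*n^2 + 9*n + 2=-b^2 + b*(6 - 9*n) - 18*n^2 + 45*n + 27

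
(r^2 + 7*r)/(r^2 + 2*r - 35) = r/(r - 5)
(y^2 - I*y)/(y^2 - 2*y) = (y - I)/(y - 2)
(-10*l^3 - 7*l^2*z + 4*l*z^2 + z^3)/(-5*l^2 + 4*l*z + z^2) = (-2*l^2 - l*z + z^2)/(-l + z)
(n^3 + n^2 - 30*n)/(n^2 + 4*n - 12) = n*(n - 5)/(n - 2)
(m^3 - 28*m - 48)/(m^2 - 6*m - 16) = (m^2 - 2*m - 24)/(m - 8)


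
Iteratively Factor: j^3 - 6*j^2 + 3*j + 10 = (j - 5)*(j^2 - j - 2) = (j - 5)*(j + 1)*(j - 2)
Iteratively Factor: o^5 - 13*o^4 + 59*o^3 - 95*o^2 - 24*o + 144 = (o - 4)*(o^4 - 9*o^3 + 23*o^2 - 3*o - 36) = (o - 4)*(o + 1)*(o^3 - 10*o^2 + 33*o - 36) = (o - 4)*(o - 3)*(o + 1)*(o^2 - 7*o + 12) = (o - 4)*(o - 3)^2*(o + 1)*(o - 4)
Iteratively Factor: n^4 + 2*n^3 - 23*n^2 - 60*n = (n)*(n^3 + 2*n^2 - 23*n - 60) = n*(n - 5)*(n^2 + 7*n + 12) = n*(n - 5)*(n + 3)*(n + 4)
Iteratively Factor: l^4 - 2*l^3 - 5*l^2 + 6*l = (l)*(l^3 - 2*l^2 - 5*l + 6) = l*(l - 1)*(l^2 - l - 6) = l*(l - 3)*(l - 1)*(l + 2)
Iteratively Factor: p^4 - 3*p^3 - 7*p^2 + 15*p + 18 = (p + 1)*(p^3 - 4*p^2 - 3*p + 18) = (p - 3)*(p + 1)*(p^2 - p - 6) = (p - 3)*(p + 1)*(p + 2)*(p - 3)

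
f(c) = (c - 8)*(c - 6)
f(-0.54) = 55.85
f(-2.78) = 94.65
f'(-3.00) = -20.00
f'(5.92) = -2.16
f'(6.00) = -2.00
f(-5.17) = 147.11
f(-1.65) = 73.82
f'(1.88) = -10.24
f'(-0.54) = -15.08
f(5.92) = 0.17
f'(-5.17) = -24.34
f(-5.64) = 158.77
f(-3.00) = 99.00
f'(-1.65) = -17.30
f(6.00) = 0.00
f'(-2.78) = -19.56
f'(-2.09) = -18.18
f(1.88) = 25.21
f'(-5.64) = -25.28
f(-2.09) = 81.63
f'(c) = 2*c - 14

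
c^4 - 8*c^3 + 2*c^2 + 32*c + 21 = (c - 7)*(c - 3)*(c + 1)^2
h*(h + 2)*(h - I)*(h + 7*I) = h^4 + 2*h^3 + 6*I*h^3 + 7*h^2 + 12*I*h^2 + 14*h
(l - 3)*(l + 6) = l^2 + 3*l - 18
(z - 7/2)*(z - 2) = z^2 - 11*z/2 + 7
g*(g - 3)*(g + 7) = g^3 + 4*g^2 - 21*g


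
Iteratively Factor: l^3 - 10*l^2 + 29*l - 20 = (l - 1)*(l^2 - 9*l + 20) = (l - 4)*(l - 1)*(l - 5)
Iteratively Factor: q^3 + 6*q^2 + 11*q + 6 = (q + 2)*(q^2 + 4*q + 3) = (q + 2)*(q + 3)*(q + 1)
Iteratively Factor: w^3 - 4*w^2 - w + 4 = (w - 4)*(w^2 - 1) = (w - 4)*(w - 1)*(w + 1)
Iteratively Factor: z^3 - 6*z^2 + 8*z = (z - 4)*(z^2 - 2*z) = (z - 4)*(z - 2)*(z)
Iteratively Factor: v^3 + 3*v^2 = (v + 3)*(v^2) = v*(v + 3)*(v)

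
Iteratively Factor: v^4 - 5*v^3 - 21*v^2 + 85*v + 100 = (v - 5)*(v^3 - 21*v - 20) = (v - 5)*(v + 4)*(v^2 - 4*v - 5) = (v - 5)^2*(v + 4)*(v + 1)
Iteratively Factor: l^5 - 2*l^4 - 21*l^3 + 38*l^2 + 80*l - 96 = (l - 4)*(l^4 + 2*l^3 - 13*l^2 - 14*l + 24) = (l - 4)*(l + 4)*(l^3 - 2*l^2 - 5*l + 6) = (l - 4)*(l + 2)*(l + 4)*(l^2 - 4*l + 3) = (l - 4)*(l - 1)*(l + 2)*(l + 4)*(l - 3)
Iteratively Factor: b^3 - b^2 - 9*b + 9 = (b - 1)*(b^2 - 9) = (b - 1)*(b + 3)*(b - 3)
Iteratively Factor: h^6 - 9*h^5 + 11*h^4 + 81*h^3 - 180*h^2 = (h + 3)*(h^5 - 12*h^4 + 47*h^3 - 60*h^2) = h*(h + 3)*(h^4 - 12*h^3 + 47*h^2 - 60*h) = h*(h - 3)*(h + 3)*(h^3 - 9*h^2 + 20*h) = h*(h - 5)*(h - 3)*(h + 3)*(h^2 - 4*h) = h*(h - 5)*(h - 4)*(h - 3)*(h + 3)*(h)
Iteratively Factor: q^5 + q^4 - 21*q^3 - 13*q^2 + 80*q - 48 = (q - 1)*(q^4 + 2*q^3 - 19*q^2 - 32*q + 48) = (q - 1)*(q + 3)*(q^3 - q^2 - 16*q + 16) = (q - 1)*(q + 3)*(q + 4)*(q^2 - 5*q + 4) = (q - 1)^2*(q + 3)*(q + 4)*(q - 4)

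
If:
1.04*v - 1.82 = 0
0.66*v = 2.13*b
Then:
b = 0.54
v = 1.75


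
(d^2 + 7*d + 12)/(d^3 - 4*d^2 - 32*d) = (d + 3)/(d*(d - 8))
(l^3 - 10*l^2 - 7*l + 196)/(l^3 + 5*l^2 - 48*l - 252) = (l^2 - 3*l - 28)/(l^2 + 12*l + 36)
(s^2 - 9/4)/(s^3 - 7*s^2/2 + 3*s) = (s + 3/2)/(s*(s - 2))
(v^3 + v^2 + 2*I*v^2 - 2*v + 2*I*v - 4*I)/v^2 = v + 1 + 2*I - 2/v + 2*I/v - 4*I/v^2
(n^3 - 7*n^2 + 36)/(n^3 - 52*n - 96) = (n^2 - 9*n + 18)/(n^2 - 2*n - 48)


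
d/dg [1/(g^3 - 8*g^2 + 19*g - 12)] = (-3*g^2 + 16*g - 19)/(g^3 - 8*g^2 + 19*g - 12)^2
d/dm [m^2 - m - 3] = 2*m - 1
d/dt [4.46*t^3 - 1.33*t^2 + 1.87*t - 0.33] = 13.38*t^2 - 2.66*t + 1.87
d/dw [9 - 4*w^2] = -8*w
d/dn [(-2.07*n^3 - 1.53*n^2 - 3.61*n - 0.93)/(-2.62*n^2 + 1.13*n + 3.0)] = (5.4234*n^4 - 4.6782*n^3 - 29.8171*n^2 - 14.0532*n - 9.7791)/(6.8644*n^4 - 5.9212*n^3 - 14.4431*n^2 + 6.78*n + 9.0)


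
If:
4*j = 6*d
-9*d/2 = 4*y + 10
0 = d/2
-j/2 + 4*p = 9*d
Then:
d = 0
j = 0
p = 0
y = -5/2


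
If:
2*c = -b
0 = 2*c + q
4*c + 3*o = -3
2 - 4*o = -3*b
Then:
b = -18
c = 9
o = -13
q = -18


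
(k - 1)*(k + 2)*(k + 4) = k^3 + 5*k^2 + 2*k - 8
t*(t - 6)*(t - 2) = t^3 - 8*t^2 + 12*t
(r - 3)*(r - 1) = r^2 - 4*r + 3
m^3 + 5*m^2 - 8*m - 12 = (m - 2)*(m + 1)*(m + 6)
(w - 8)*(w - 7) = w^2 - 15*w + 56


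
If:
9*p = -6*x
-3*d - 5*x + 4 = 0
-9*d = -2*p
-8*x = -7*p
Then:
No Solution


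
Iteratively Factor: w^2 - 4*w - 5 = (w + 1)*(w - 5)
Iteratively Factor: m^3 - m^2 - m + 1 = (m + 1)*(m^2 - 2*m + 1) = (m - 1)*(m + 1)*(m - 1)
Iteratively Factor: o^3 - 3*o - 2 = (o - 2)*(o^2 + 2*o + 1) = (o - 2)*(o + 1)*(o + 1)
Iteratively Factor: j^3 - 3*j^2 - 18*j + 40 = (j - 5)*(j^2 + 2*j - 8) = (j - 5)*(j - 2)*(j + 4)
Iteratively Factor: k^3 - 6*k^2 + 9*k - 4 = (k - 1)*(k^2 - 5*k + 4) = (k - 1)^2*(k - 4)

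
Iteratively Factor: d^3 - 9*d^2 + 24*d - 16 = (d - 4)*(d^2 - 5*d + 4) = (d - 4)^2*(d - 1)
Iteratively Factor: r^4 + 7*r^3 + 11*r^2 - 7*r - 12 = (r + 3)*(r^3 + 4*r^2 - r - 4) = (r + 1)*(r + 3)*(r^2 + 3*r - 4) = (r - 1)*(r + 1)*(r + 3)*(r + 4)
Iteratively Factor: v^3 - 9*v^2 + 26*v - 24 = (v - 2)*(v^2 - 7*v + 12) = (v - 4)*(v - 2)*(v - 3)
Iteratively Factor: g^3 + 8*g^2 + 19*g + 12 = (g + 1)*(g^2 + 7*g + 12) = (g + 1)*(g + 3)*(g + 4)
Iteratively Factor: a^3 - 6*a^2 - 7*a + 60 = (a - 5)*(a^2 - a - 12) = (a - 5)*(a + 3)*(a - 4)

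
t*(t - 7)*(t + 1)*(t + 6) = t^4 - 43*t^2 - 42*t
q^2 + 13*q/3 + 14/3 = (q + 2)*(q + 7/3)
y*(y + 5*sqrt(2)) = y^2 + 5*sqrt(2)*y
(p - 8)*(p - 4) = p^2 - 12*p + 32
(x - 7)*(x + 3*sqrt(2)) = x^2 - 7*x + 3*sqrt(2)*x - 21*sqrt(2)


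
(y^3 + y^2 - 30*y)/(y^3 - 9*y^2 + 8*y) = (y^2 + y - 30)/(y^2 - 9*y + 8)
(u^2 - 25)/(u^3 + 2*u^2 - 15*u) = (u - 5)/(u*(u - 3))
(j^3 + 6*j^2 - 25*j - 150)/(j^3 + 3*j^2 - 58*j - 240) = (j - 5)/(j - 8)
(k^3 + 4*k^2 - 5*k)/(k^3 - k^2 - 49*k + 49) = k*(k + 5)/(k^2 - 49)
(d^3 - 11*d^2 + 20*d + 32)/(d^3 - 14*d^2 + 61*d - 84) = (d^2 - 7*d - 8)/(d^2 - 10*d + 21)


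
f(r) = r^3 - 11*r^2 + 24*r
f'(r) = 3*r^2 - 22*r + 24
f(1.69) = 13.97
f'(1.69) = -4.61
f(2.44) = 7.60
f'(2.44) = -11.82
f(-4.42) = -407.33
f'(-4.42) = 179.85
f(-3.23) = -225.98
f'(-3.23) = 126.36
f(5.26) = -32.57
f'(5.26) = -8.72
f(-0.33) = -9.15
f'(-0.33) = 31.59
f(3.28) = -4.33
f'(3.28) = -15.88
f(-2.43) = -137.62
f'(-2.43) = 95.17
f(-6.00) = -756.00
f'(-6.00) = 264.00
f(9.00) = 54.00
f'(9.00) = 69.00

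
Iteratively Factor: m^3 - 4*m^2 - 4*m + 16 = (m - 2)*(m^2 - 2*m - 8) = (m - 4)*(m - 2)*(m + 2)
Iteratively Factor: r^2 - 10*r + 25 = (r - 5)*(r - 5)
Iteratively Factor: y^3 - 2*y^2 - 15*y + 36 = (y + 4)*(y^2 - 6*y + 9) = (y - 3)*(y + 4)*(y - 3)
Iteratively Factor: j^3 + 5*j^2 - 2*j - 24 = (j + 3)*(j^2 + 2*j - 8) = (j + 3)*(j + 4)*(j - 2)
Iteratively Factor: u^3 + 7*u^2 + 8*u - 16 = (u + 4)*(u^2 + 3*u - 4) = (u - 1)*(u + 4)*(u + 4)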